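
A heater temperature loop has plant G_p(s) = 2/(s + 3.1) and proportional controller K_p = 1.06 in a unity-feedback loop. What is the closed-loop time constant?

τ = 0.192 s

Closed-loop transfer function: T(s) = K_p·G_p(s)/(1 + K_p·G_p(s)) = 2.12/(s + 3.1 + 2.12) = 2.12/(s + 5.22).
Time constant τ = 1/5.22 = 0.192 s.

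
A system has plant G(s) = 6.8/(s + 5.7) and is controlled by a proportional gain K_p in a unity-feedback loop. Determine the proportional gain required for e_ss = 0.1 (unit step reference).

K_p = 7.54

The loop is type 0, so e_ss(step) = 1/(1 + K_pos) with K_pos = K_p·G(0).
G(0) = 1.193. Require 1/(1 + K_p·1.193) = 0.1, so 1 + 1.193·K_p = 10.
K_p = (10 − 1)/1.193 = 7.54.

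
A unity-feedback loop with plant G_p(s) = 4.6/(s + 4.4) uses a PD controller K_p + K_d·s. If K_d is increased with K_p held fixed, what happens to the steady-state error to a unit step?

unchanged

K_d affects only the transient (the s-coefficient); the DC loop gain, and hence e_ss, depends only on K_p.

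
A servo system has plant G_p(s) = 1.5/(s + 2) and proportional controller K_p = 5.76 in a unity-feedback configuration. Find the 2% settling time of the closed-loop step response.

Closed-loop transfer function: T(s) = K_p·G_p(s)/(1 + K_p·G_p(s)) = 8.64/(s + 2 + 8.64) = 8.64/(s + 10.64).
Time constant τ = 1/10.64 = 0.09398 s, so the 2% settling time is about 4τ = 0.376 s.

T_s ≈ 0.376 s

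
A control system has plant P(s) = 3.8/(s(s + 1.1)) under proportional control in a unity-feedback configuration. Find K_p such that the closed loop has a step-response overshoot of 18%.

K_p = 0.347

From %OS = 100·exp(−πζ/√(1−ζ²)) = 18%, ζ = −ln(0.18)/√(π²+ln²(0.18)) = 0.4791.
Characteristic equation s² + 1.1s + 3.8K_p = 0 gives ζ = 1.1/(2√(3.8K_p)).
Setting ζ = 0.4791: √(3.8K_p) = 1.1/(2·0.4791) = 1.148, so K_p = 1.318/3.8 = 0.347.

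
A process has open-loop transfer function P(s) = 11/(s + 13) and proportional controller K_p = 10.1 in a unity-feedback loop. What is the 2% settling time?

T_s ≈ 0.0322 s

Closed-loop transfer function: T(s) = K_p·P(s)/(1 + K_p·P(s)) = 111.1/(s + 13 + 111.1) = 111.1/(s + 124.1).
Time constant τ = 1/124.1 = 0.008058 s, so the 2% settling time is about 4τ = 0.0322 s.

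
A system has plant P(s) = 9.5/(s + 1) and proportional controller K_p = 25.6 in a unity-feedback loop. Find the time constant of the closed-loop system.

τ = 0.0041 s

Closed-loop transfer function: T(s) = K_p·P(s)/(1 + K_p·P(s)) = 243.2/(s + 1 + 243.2) = 243.2/(s + 244.2).
Time constant τ = 1/244.2 = 0.0041 s.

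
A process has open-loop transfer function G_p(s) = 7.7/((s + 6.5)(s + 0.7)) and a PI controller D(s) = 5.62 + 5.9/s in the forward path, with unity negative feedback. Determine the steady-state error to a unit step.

The open loop D(s)G_p(s) has a pole at the origin (type 1), so the static position error constant is infinite and e_ss = 1/(1+∞) = 0.

0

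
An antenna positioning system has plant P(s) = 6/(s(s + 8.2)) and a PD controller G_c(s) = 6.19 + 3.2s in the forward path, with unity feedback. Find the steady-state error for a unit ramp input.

The loop has one pole at the origin (type 1). Velocity error constant K_v = lim_{s→0} s·G_c(s)P(s) = 6.19·6/8.2 = 4.529.
Steady-state error to a unit ramp: e_ss = 1/K_v = 0.221.

0.221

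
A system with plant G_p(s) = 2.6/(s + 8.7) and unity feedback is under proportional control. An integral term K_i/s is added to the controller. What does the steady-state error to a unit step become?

The integrator makes K_pos = lim_{s→0} C(s)G(s) infinite, so e_ss = 1/(1+K_pos) = 0.

0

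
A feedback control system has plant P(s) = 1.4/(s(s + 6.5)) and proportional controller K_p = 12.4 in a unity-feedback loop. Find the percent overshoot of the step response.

Closed-loop characteristic equation: s² + 6.5s + 17.36 = 0, so ω_n = 4.167 rad/s and ζ = 6.5/(2·4.167) = 0.78.
%OS = 100·exp(−πζ/√(1−ζ²)) = 100·exp(−π·0.78/√0.3916) = 1.99%.

1.99%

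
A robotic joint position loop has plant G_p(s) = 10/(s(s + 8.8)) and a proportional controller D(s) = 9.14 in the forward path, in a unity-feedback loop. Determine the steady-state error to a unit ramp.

0.0963

The loop has one pole at the origin (type 1). Velocity error constant K_v = lim_{s→0} s·D(s)G_p(s) = 9.14·10/8.8 = 10.39.
Steady-state error to a unit ramp: e_ss = 1/K_v = 0.0963.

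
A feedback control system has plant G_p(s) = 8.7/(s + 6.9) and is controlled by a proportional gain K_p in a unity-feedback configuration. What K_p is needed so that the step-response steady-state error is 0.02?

K_p = 38.9

Steady-state error for a unit step on this type-0 loop is 1/(1 + K_p·G_p(0)).
G_p(0) = 1.261. Require 1/(1 + K_p·1.261) = 0.02, so 1 + 1.261·K_p = 50.
K_p = (50 − 1)/1.261 = 38.9.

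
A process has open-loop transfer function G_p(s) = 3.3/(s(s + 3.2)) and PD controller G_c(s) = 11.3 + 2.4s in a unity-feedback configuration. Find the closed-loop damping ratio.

Forward path: (11.3 + 2.4s)·3.3/(s(s+3.2)). The closed-loop characteristic equation is s² + (3.2 + 3.3·2.4)s + 3.3·11.3 = 0.
That is s² + 11.12s + 37.29 = 0, so ω_n = 6.107 rad/s and ζ = 11.12/(2·6.107) = 0.9105.

ζ = 0.91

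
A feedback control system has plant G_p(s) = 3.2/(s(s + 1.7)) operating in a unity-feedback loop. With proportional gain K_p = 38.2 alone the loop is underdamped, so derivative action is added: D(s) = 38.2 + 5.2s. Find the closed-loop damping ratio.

ζ = 0.829

Forward path: (38.2 + 5.2s)·3.2/(s(s+1.7)). The closed-loop characteristic equation is s² + (1.7 + 3.2·5.2)s + 3.2·38.2 = 0.
That is s² + 18.34s + 122.2 = 0, so ω_n = 11.06 rad/s and ζ = 18.34/(2·11.06) = 0.8294.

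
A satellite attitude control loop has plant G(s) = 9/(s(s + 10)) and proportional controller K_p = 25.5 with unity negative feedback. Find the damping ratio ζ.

ζ = 0.33

With unity feedback the closed-loop characteristic equation is s² + 10s + 25.5·9 = s² + 10s + 229.5 = 0.
So ω_n² = 229.5 ⇒ ω_n = 15.15 rad/s, and ζ = 10/(2ω_n) = 0.33.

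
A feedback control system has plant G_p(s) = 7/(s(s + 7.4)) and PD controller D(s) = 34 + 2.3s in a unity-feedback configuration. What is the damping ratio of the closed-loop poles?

ζ = 0.762

Forward path: (34 + 2.3s)·7/(s(s+7.4)). The closed-loop characteristic equation is s² + (7.4 + 7·2.3)s + 7·34 = 0.
That is s² + 23.5s + 238 = 0, so ω_n = 15.43 rad/s and ζ = 23.5/(2·15.43) = 0.7616.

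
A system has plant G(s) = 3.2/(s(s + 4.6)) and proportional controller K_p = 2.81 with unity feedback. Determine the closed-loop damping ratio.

ζ = 0.767

With unity feedback the closed-loop characteristic equation is s² + 4.6s + 2.81·3.2 = s² + 4.6s + 8.992 = 0.
So ω_n² = 8.992 ⇒ ω_n = 2.999 rad/s, and ζ = 4.6/(2ω_n) = 0.767.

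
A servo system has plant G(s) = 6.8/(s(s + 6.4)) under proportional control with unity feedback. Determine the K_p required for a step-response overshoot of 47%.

From %OS = 100·exp(−πζ/√(1−ζ²)) = 47%, ζ = −ln(0.47)/√(π²+ln²(0.47)) = 0.2337.
Characteristic equation s² + 6.4s + 6.8K_p = 0 gives ζ = 6.4/(2√(6.8K_p)).
Setting ζ = 0.2337: √(6.8K_p) = 6.4/(2·0.2337) = 13.69, so K_p = 187.5/6.8 = 27.6.

K_p = 27.6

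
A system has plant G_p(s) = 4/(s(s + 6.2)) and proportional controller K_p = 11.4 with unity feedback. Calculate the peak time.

T_p = 0.524 s

Closed-loop characteristic equation: s² + 6.2s + 45.6 = 0, so ω_n = 6.753 rad/s and ζ = 6.2/(2·6.753) = 0.4591.
Damped frequency ω_d = ω_n√(1−ζ²) = 5.999 rad/s, so peak time T_p = π/ω_d = 0.524 s.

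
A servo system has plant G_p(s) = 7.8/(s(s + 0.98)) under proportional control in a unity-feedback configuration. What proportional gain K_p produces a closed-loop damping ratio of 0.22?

K_p = 0.636

Closed-loop characteristic equation: s² + 0.98s + K_p·7.8 = 0.
So ω_n = √(7.8K_p) and 2ζω_n = 0.98, giving ζ = 0.98/(2√(7.8K_p)).
Setting ζ = 0.22: √(7.8K_p) = 0.98/(2·0.22) = 2.227, so K_p = 4.961/7.8 = 0.636.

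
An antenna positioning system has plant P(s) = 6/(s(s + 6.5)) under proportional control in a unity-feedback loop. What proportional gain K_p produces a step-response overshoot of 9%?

K_p = 4.76

From %OS = 100·exp(−πζ/√(1−ζ²)) = 9%, ζ = −ln(0.09)/√(π²+ln²(0.09)) = 0.6083.
Characteristic equation s² + 6.5s + 6K_p = 0 gives ζ = 6.5/(2√(6K_p)).
Setting ζ = 0.6083: √(6K_p) = 6.5/(2·0.6083) = 5.342, so K_p = 28.54/6 = 4.76.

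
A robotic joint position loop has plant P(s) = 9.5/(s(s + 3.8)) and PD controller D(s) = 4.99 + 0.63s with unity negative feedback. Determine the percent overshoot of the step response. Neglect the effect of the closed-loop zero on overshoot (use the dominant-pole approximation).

4.19%

Forward path: (4.99 + 0.63s)·9.5/(s(s+3.8)). The closed-loop characteristic equation is s² + (3.8 + 9.5·0.63)s + 9.5·4.99 = 0.
That is s² + 9.785s + 47.41 = 0, so ω_n = 6.885 rad/s and ζ = 9.785/(2·6.885) = 0.7106.
%OS = 100·exp(−πζ/√(1−ζ²)) = 4.19%.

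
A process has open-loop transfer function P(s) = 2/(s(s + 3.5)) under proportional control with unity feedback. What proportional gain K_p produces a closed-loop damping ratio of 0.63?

Closed-loop characteristic equation: s² + 3.5s + K_p·2 = 0.
So ω_n = √(2K_p) and 2ζω_n = 3.5, giving ζ = 3.5/(2√(2K_p)).
Setting ζ = 0.63: √(2K_p) = 3.5/(2·0.63) = 2.778, so K_p = 7.716/2 = 3.86.

K_p = 3.86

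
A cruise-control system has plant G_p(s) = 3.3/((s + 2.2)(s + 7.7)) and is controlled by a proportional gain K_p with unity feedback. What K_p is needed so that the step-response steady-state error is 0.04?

K_p = 123

The loop is type 0, so e_ss(step) = 1/(1 + K_pos) with K_pos = K_p·G_p(0).
G_p(0) = 0.1948. Require 1/(1 + K_p·0.1948) = 0.04, so 1 + 0.1948·K_p = 25.
K_p = (25 − 1)/0.1948 = 123.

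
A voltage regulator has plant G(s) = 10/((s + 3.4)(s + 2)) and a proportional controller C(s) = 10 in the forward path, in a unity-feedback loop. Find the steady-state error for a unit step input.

The loop is type 0. Static position error constant K_pos = C(0)·G(0) = 10·1.471 = 14.71.
Steady-state error to a unit step: e_ss = 1/(1+K_pos) = 1/15.71 = 0.0637.

0.0637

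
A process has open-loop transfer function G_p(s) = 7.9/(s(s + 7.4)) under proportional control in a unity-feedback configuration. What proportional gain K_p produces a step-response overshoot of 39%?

K_p = 21

From %OS = 100·exp(−πζ/√(1−ζ²)) = 39%, ζ = −ln(0.39)/√(π²+ln²(0.39)) = 0.2871.
Characteristic equation s² + 7.4s + 7.9K_p = 0 gives ζ = 7.4/(2√(7.9K_p)).
Setting ζ = 0.2871: √(7.9K_p) = 7.4/(2·0.2871) = 12.89, so K_p = 166.1/7.9 = 21.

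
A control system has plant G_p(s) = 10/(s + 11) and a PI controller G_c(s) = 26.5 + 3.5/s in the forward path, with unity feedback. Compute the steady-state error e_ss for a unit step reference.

0

The open loop G_c(s)G_p(s) has a pole at the origin (type 1), so the static position error constant is infinite and e_ss = 1/(1+∞) = 0.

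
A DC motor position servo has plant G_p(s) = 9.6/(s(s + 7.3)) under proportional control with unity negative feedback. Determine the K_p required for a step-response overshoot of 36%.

K_p = 14.5

From %OS = 100·exp(−πζ/√(1−ζ²)) = 36%, ζ = −ln(0.36)/√(π²+ln²(0.36)) = 0.3093.
Characteristic equation s² + 7.3s + 9.6K_p = 0 gives ζ = 7.3/(2√(9.6K_p)).
Setting ζ = 0.3093: √(9.6K_p) = 7.3/(2·0.3093) = 11.8, so K_p = 139.3/9.6 = 14.5.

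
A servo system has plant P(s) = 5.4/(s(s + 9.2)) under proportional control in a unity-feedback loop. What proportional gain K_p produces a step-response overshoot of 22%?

From %OS = 100·exp(−πζ/√(1−ζ²)) = 22%, ζ = −ln(0.22)/√(π²+ln²(0.22)) = 0.4342.
Characteristic equation s² + 9.2s + 5.4K_p = 0 gives ζ = 9.2/(2√(5.4K_p)).
Setting ζ = 0.4342: √(5.4K_p) = 9.2/(2·0.4342) = 10.6, so K_p = 112.3/5.4 = 20.8.

K_p = 20.8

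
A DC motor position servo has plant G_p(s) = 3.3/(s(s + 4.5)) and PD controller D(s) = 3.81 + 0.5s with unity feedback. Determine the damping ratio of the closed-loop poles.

ζ = 0.867

Forward path: (3.81 + 0.5s)·3.3/(s(s+4.5)). The closed-loop characteristic equation is s² + (4.5 + 3.3·0.5)s + 3.3·3.81 = 0.
That is s² + 6.15s + 12.57 = 0, so ω_n = 3.546 rad/s and ζ = 6.15/(2·3.546) = 0.8672.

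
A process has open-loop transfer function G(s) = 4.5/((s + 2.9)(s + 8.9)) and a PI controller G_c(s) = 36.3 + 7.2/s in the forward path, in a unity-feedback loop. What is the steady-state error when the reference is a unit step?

0

The open loop G_c(s)G(s) has a pole at the origin (type 1), so the static position error constant is infinite and e_ss = 1/(1+∞) = 0.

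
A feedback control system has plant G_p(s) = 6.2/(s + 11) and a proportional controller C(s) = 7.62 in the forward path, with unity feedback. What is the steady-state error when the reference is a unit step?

The loop is type 0. Static position error constant K_pos = C(0)·G_p(0) = 7.62·0.5636 = 4.295.
Steady-state error to a unit step: e_ss = 1/(1+K_pos) = 1/5.295 = 0.189.

0.189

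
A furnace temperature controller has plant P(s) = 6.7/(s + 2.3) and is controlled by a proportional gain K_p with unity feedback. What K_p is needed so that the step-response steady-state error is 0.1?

Steady-state error for a unit step on this type-0 loop is 1/(1 + K_p·P(0)).
P(0) = 2.913. Require 1/(1 + K_p·2.913) = 0.1, so 1 + 2.913·K_p = 10.
K_p = (10 − 1)/2.913 = 3.09.

K_p = 3.09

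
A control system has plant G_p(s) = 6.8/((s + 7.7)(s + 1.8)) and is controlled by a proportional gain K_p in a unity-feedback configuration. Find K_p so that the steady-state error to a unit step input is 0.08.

K_p = 23.4

Steady-state error for a unit step on this type-0 loop is 1/(1 + K_p·G_p(0)).
G_p(0) = 0.4906. Require 1/(1 + K_p·0.4906) = 0.08, so 1 + 0.4906·K_p = 12.5.
K_p = (12.5 − 1)/0.4906 = 23.4.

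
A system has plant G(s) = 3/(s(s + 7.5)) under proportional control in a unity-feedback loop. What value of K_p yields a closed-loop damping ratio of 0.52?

K_p = 17.3

Closed-loop characteristic equation: s² + 7.5s + K_p·3 = 0.
So ω_n = √(3K_p) and 2ζω_n = 7.5, giving ζ = 7.5/(2√(3K_p)).
Setting ζ = 0.52: √(3K_p) = 7.5/(2·0.52) = 7.212, so K_p = 52.01/3 = 17.3.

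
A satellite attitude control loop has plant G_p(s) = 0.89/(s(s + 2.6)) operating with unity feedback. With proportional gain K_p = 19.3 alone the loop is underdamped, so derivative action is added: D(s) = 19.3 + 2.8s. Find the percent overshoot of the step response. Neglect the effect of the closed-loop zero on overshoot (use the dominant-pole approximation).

Forward path: (19.3 + 2.8s)·0.89/(s(s+2.6)). The closed-loop characteristic equation is s² + (2.6 + 0.89·2.8)s + 0.89·19.3 = 0.
That is s² + 5.092s + 17.18 = 0, so ω_n = 4.145 rad/s and ζ = 5.092/(2·4.145) = 0.6143.
%OS = 100·exp(−πζ/√(1−ζ²)) = 8.67%.

8.67%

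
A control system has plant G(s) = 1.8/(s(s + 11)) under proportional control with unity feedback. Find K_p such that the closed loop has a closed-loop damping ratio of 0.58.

K_p = 50

Closed-loop characteristic equation: s² + 11s + K_p·1.8 = 0.
So ω_n = √(1.8K_p) and 2ζω_n = 11, giving ζ = 11/(2√(1.8K_p)).
Setting ζ = 0.58: √(1.8K_p) = 11/(2·0.58) = 9.483, so K_p = 89.92/1.8 = 50.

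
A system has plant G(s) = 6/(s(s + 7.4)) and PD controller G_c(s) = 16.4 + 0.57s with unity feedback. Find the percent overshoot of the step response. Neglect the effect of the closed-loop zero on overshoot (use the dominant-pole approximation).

12.9%

Forward path: (16.4 + 0.57s)·6/(s(s+7.4)). The closed-loop characteristic equation is s² + (7.4 + 6·0.57)s + 6·16.4 = 0.
That is s² + 10.82s + 98.4 = 0, so ω_n = 9.92 rad/s and ζ = 10.82/(2·9.92) = 0.5454.
%OS = 100·exp(−πζ/√(1−ζ²)) = 12.9%.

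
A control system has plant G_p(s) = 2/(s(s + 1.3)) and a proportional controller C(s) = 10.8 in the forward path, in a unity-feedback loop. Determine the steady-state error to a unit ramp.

0.0602

The loop has one pole at the origin (type 1). Velocity error constant K_v = lim_{s→0} s·C(s)G_p(s) = 10.8·2/1.3 = 16.62.
Steady-state error to a unit ramp: e_ss = 1/K_v = 0.0602.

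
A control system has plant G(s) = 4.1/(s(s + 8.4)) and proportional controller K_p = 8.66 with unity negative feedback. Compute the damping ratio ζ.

The closed-loop denominator is s(s+8.4) + 8.66·4.1 = s² + 8.4s + 35.51.
So ω_n² = 35.51 ⇒ ω_n = 5.959 rad/s, and ζ = 8.4/(2ω_n) = 0.705.

ζ = 0.705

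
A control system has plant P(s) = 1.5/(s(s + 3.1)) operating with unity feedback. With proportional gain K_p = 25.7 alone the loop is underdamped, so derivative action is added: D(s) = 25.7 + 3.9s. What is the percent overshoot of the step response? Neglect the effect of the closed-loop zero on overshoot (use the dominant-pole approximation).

Forward path: (25.7 + 3.9s)·1.5/(s(s+3.1)). The closed-loop characteristic equation is s² + (3.1 + 1.5·3.9)s + 1.5·25.7 = 0.
That is s² + 8.95s + 38.55 = 0, so ω_n = 6.209 rad/s and ζ = 8.95/(2·6.209) = 0.7207.
%OS = 100·exp(−πζ/√(1−ζ²)) = 3.81%.

3.81%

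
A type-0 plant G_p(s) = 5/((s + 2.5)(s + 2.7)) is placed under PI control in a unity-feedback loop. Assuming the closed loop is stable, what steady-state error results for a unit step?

0

The PI controller's integrator makes the forward path type 1, so e_ss to a step is zero.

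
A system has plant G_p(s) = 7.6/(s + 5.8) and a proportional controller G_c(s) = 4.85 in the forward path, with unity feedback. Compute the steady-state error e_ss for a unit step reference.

The loop is type 0. Static position error constant K_pos = G_c(0)·G_p(0) = 4.85·1.31 = 6.355.
Steady-state error to a unit step: e_ss = 1/(1+K_pos) = 1/7.355 = 0.136.

0.136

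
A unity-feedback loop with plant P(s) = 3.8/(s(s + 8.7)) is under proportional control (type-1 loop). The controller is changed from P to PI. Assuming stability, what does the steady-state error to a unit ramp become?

The integrator raises the loop to type 2, so K_v → ∞ and e_ss to a ramp is zero.

0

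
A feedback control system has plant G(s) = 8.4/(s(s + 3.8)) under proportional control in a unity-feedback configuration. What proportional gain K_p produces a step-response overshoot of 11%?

From %OS = 100·exp(−πζ/√(1−ζ²)) = 11%, ζ = −ln(0.11)/√(π²+ln²(0.11)) = 0.5749.
Characteristic equation s² + 3.8s + 8.4K_p = 0 gives ζ = 3.8/(2√(8.4K_p)).
Setting ζ = 0.5749: √(8.4K_p) = 3.8/(2·0.5749) = 3.305, so K_p = 10.92/8.4 = 1.3.

K_p = 1.3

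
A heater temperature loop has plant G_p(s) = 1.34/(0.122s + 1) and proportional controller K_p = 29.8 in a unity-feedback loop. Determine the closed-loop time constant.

Closed loop: T(s) = K_p·G_p/(1+K_p·G_p) = 39.93/(0.122s + 1 + 39.93), with pole at s = −(1 + 39.93)/0.122 = −335.5.
Closed-loop time constant τ = 1/335.5 = 0.00298 s.

τ = 0.00298 s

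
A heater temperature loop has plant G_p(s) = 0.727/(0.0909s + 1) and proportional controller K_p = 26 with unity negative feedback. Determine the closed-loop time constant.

τ = 0.00457 s

Closed loop: T(s) = K_p·G_p/(1+K_p·G_p) = 18.9/(0.0909s + 1 + 18.9), with pole at s = −(1 + 18.9)/0.0909 = −218.9.
Closed-loop time constant τ = 1/218.9 = 0.00457 s.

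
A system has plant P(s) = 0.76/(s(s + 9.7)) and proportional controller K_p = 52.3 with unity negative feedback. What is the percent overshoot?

Closed-loop characteristic equation: s² + 9.7s + 39.75 = 0, so ω_n = 6.305 rad/s and ζ = 9.7/(2·6.305) = 0.7693.
%OS = 100·exp(−πζ/√(1−ζ²)) = 100·exp(−π·0.7693/√0.4082) = 2.28%.

2.28%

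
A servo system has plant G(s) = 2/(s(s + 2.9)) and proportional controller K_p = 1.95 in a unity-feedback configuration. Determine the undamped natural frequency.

1 + K_p·G(s) = 0 gives s² + 2.9s + 3.9 = 0.
So ω_n² = 3.9 ⇒ ω_n = 1.975 rad/s, and ζ = 2.9/(2ω_n) = 0.734.

ω_n = 1.97 rad/s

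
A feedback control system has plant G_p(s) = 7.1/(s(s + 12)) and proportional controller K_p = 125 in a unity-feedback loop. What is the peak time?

The closed-loop denominator s² + 12s + 887.5 gives ω_n = √887.5 = 29.79 and ζ = 12/(2ω_n) = 0.2014.
Damped frequency ω_d = ω_n√(1−ζ²) = 29.18 rad/s, so peak time T_p = π/ω_d = 0.108 s.

T_p = 0.108 s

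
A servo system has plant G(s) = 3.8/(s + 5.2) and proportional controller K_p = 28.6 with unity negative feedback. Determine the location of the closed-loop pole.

s = -113.9

Closed-loop transfer function: T(s) = K_p·G(s)/(1 + K_p·G(s)) = 108.7/(s + 5.2 + 108.7) = 108.7/(s + 113.9).
The closed-loop pole is at s = −113.9.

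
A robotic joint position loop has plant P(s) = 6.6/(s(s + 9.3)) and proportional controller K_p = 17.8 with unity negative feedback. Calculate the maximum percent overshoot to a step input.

Closed-loop characteristic equation: s² + 9.3s + 117.5 = 0, so ω_n = 10.84 rad/s and ζ = 9.3/(2·10.84) = 0.429.
%OS = 100·exp(−πζ/√(1−ζ²)) = 100·exp(−π·0.429/√0.8159) = 22.5%.

22.5%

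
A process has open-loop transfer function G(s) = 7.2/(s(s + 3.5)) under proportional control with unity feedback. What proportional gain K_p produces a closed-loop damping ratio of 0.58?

K_p = 1.26

Closed-loop characteristic equation: s² + 3.5s + K_p·7.2 = 0.
So ω_n = √(7.2K_p) and 2ζω_n = 3.5, giving ζ = 3.5/(2√(7.2K_p)).
Setting ζ = 0.58: √(7.2K_p) = 3.5/(2·0.58) = 3.017, so K_p = 9.104/7.2 = 1.26.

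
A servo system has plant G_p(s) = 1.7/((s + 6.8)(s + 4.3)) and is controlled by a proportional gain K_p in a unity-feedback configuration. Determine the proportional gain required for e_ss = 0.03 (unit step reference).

K_p = 556

The loop is type 0, so e_ss(step) = 1/(1 + K_pos) with K_pos = K_p·G_p(0).
G_p(0) = 0.05814. Require 1/(1 + K_p·0.05814) = 0.03, so 1 + 0.05814·K_p = 33.33.
K_p = (33.33 − 1)/0.05814 = 556.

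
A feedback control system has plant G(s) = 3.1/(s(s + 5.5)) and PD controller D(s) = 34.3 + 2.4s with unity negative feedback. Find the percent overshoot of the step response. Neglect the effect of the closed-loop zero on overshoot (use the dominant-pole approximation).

7.95%

Forward path: (34.3 + 2.4s)·3.1/(s(s+5.5)). The closed-loop characteristic equation is s² + (5.5 + 3.1·2.4)s + 3.1·34.3 = 0.
That is s² + 12.94s + 106.3 = 0, so ω_n = 10.31 rad/s and ζ = 12.94/(2·10.31) = 0.6274.
%OS = 100·exp(−πζ/√(1−ζ²)) = 7.95%.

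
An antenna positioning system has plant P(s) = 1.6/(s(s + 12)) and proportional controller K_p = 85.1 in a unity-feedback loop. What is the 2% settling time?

From 1 + K_pP(s) = 0: s² + 12s + 136.2 = 0 ⇒ ω_n = 11.67, ζ = 0.5142.
2% settling time T_s ≈ 4/(ζω_n) = 4/6 = 0.667 s.

T_s ≈ 0.667 s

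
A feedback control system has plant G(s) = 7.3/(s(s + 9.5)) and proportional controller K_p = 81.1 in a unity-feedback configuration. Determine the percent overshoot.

The closed-loop denominator s² + 9.5s + 592 gives ω_n = √592 = 24.33 and ζ = 9.5/(2ω_n) = 0.1952.
%OS = 100·exp(−πζ/√(1−ζ²)) = 100·exp(−π·0.1952/√0.9619) = 53.5%.

53.5%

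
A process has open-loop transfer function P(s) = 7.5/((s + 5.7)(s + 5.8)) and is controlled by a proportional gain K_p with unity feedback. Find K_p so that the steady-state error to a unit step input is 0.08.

For a type-0 loop with proportional control, e_ss = 1/(1 + K_p·P(0)).
P(0) = 0.2269. Require 1/(1 + K_p·0.2269) = 0.08, so 1 + 0.2269·K_p = 12.5.
K_p = (12.5 − 1)/0.2269 = 50.7.

K_p = 50.7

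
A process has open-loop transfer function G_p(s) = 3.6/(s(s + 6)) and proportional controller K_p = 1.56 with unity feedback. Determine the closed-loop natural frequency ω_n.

ω_n = 2.37 rad/s

1 + K_p·G_p(s) = 0 gives s² + 6s + 5.616 = 0.
Matching s² + 2ζω_n s + ω_n²: ω_n = √5.616 = 2.37 rad/s and 2ζω_n = 6, so ζ = 6/(2·2.37) = 1.27.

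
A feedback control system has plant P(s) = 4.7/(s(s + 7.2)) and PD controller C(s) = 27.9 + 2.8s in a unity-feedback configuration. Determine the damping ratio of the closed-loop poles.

Forward path: (27.9 + 2.8s)·4.7/(s(s+7.2)). The closed-loop characteristic equation is s² + (7.2 + 4.7·2.8)s + 4.7·27.9 = 0.
That is s² + 20.36s + 131.1 = 0, so ω_n = 11.45 rad/s and ζ = 20.36/(2·11.45) = 0.889.

ζ = 0.889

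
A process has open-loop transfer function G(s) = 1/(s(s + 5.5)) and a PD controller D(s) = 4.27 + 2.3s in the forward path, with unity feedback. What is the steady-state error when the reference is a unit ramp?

The loop has one pole at the origin (type 1). Velocity error constant K_v = lim_{s→0} s·D(s)G(s) = 4.27·1/5.5 = 0.7764.
Steady-state error to a unit ramp: e_ss = 1/K_v = 1.29.

1.29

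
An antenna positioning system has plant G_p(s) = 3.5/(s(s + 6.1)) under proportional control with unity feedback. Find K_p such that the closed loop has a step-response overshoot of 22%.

From %OS = 100·exp(−πζ/√(1−ζ²)) = 22%, ζ = −ln(0.22)/√(π²+ln²(0.22)) = 0.4342.
Characteristic equation s² + 6.1s + 3.5K_p = 0 gives ζ = 6.1/(2√(3.5K_p)).
Setting ζ = 0.4342: √(3.5K_p) = 6.1/(2·0.4342) = 7.025, so K_p = 49.35/3.5 = 14.1.

K_p = 14.1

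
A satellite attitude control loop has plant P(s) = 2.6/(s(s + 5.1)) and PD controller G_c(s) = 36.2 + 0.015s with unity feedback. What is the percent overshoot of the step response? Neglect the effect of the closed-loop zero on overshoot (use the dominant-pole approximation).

42.2%

Forward path: (36.2 + 0.015s)·2.6/(s(s+5.1)). The closed-loop characteristic equation is s² + (5.1 + 2.6·0.015)s + 2.6·36.2 = 0.
That is s² + 5.139s + 94.12 = 0, so ω_n = 9.702 rad/s and ζ = 5.139/(2·9.702) = 0.2649.
%OS = 100·exp(−πζ/√(1−ζ²)) = 42.2%.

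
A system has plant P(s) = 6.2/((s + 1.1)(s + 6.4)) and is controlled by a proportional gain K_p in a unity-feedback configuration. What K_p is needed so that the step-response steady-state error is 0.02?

The loop is type 0, so e_ss(step) = 1/(1 + K_pos) with K_pos = K_p·P(0).
P(0) = 0.8807. Require 1/(1 + K_p·0.8807) = 0.02, so 1 + 0.8807·K_p = 50.
K_p = (50 − 1)/0.8807 = 55.6.

K_p = 55.6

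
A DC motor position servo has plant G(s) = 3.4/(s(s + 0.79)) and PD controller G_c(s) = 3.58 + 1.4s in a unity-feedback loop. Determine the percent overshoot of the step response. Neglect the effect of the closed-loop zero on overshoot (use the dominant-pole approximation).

Forward path: (3.58 + 1.4s)·3.4/(s(s+0.79)). The closed-loop characteristic equation is s² + (0.79 + 3.4·1.4)s + 3.4·3.58 = 0.
That is s² + 5.55s + 12.17 = 0, so ω_n = 3.489 rad/s and ζ = 5.55/(2·3.489) = 0.7954.
%OS = 100·exp(−πζ/√(1−ζ²)) = 1.62%.

1.62%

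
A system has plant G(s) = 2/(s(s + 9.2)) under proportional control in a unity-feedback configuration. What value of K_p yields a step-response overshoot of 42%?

From %OS = 100·exp(−πζ/√(1−ζ²)) = 42%, ζ = −ln(0.42)/√(π²+ln²(0.42)) = 0.2662.
Characteristic equation s² + 9.2s + 2K_p = 0 gives ζ = 9.2/(2√(2K_p)).
Setting ζ = 0.2662: √(2K_p) = 9.2/(2·0.2662) = 17.28, so K_p = 298.7/2 = 149.

K_p = 149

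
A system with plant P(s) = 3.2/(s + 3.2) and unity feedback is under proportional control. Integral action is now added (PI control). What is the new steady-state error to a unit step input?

Adding integral action puts a pole at s = 0 in the forward path, raising the system type to 1; a type-1 loop has zero steady-state error to a step.

0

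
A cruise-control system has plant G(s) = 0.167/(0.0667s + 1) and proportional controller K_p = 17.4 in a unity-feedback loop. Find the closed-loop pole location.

s = -58.56

Closed loop: T(s) = K_p·G/(1+K_p·G) = 2.906/(0.0667s + 1 + 2.906), with pole at s = −(1 + 2.906)/0.0667 = −58.56.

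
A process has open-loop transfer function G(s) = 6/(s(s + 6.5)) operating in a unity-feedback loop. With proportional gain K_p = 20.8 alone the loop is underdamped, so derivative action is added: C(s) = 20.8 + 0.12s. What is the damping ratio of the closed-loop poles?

ζ = 0.323

Forward path: (20.8 + 0.12s)·6/(s(s+6.5)). The closed-loop characteristic equation is s² + (6.5 + 6·0.12)s + 6·20.8 = 0.
That is s² + 7.22s + 124.8 = 0, so ω_n = 11.17 rad/s and ζ = 7.22/(2·11.17) = 0.3231.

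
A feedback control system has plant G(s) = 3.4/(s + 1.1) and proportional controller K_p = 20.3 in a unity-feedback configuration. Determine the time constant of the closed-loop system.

τ = 0.0143 s

Closed-loop transfer function: T(s) = K_p·G(s)/(1 + K_p·G(s)) = 69.02/(s + 1.1 + 69.02) = 69.02/(s + 70.12).
Time constant τ = 1/70.12 = 0.0143 s.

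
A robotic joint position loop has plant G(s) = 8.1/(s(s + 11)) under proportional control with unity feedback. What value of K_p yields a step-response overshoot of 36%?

From %OS = 100·exp(−πζ/√(1−ζ²)) = 36%, ζ = −ln(0.36)/√(π²+ln²(0.36)) = 0.3093.
Characteristic equation s² + 11s + 8.1K_p = 0 gives ζ = 11/(2√(8.1K_p)).
Setting ζ = 0.3093: √(8.1K_p) = 11/(2·0.3093) = 17.78, so K_p = 316.3/8.1 = 39.

K_p = 39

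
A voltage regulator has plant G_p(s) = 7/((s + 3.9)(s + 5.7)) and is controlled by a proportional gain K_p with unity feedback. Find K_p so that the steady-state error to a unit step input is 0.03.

Steady-state error for a unit step on this type-0 loop is 1/(1 + K_p·G_p(0)).
G_p(0) = 0.3149. Require 1/(1 + K_p·0.3149) = 0.03, so 1 + 0.3149·K_p = 33.33.
K_p = (33.33 − 1)/0.3149 = 103.

K_p = 103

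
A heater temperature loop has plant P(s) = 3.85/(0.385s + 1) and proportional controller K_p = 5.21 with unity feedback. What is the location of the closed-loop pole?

s = -54.7

Closed loop: T(s) = K_p·P/(1+K_p·P) = 20.06/(0.385s + 1 + 20.06), with pole at s = −(1 + 20.06)/0.385 = −54.7.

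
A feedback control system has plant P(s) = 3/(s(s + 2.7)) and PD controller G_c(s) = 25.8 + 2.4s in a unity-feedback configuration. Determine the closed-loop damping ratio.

Forward path: (25.8 + 2.4s)·3/(s(s+2.7)). The closed-loop characteristic equation is s² + (2.7 + 3·2.4)s + 3·25.8 = 0.
That is s² + 9.9s + 77.4 = 0, so ω_n = 8.798 rad/s and ζ = 9.9/(2·8.798) = 0.5626.

ζ = 0.563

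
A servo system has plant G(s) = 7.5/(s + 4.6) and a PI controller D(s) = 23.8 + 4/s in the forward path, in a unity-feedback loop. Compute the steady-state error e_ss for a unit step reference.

The open loop D(s)G(s) has a pole at the origin (type 1), so the static position error constant is infinite and e_ss = 1/(1+∞) = 0.

0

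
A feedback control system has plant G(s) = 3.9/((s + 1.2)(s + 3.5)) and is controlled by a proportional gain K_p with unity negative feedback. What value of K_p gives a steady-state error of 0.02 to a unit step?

For a type-0 loop with proportional control, e_ss = 1/(1 + K_p·G(0)).
G(0) = 0.9286. Require 1/(1 + K_p·0.9286) = 0.02, so 1 + 0.9286·K_p = 50.
K_p = (50 − 1)/0.9286 = 52.8.

K_p = 52.8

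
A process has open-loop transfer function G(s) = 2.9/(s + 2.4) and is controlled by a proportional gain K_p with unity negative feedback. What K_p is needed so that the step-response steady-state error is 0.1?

Steady-state error for a unit step on this type-0 loop is 1/(1 + K_p·G(0)).
G(0) = 1.208. Require 1/(1 + K_p·1.208) = 0.1, so 1 + 1.208·K_p = 10.
K_p = (10 − 1)/1.208 = 7.45.

K_p = 7.45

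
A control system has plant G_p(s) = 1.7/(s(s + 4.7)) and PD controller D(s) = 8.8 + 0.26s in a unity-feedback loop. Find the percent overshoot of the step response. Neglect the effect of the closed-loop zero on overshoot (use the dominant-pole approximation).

6.11%

Forward path: (8.8 + 0.26s)·1.7/(s(s+4.7)). The closed-loop characteristic equation is s² + (4.7 + 1.7·0.26)s + 1.7·8.8 = 0.
That is s² + 5.142s + 14.96 = 0, so ω_n = 3.868 rad/s and ζ = 5.142/(2·3.868) = 0.6647.
%OS = 100·exp(−πζ/√(1−ζ²)) = 6.11%.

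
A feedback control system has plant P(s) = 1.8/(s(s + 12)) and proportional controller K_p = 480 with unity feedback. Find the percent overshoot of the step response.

From 1 + K_pP(s) = 0: s² + 12s + 864 = 0 ⇒ ω_n = 29.39, ζ = 0.2041.
%OS = 100·exp(−πζ/√(1−ζ²)) = 100·exp(−π·0.2041/√0.9583) = 51.9%.

51.9%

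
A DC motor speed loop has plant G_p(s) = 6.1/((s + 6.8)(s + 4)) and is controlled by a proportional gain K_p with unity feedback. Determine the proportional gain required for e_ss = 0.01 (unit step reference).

K_p = 441

Steady-state error for a unit step on this type-0 loop is 1/(1 + K_p·G_p(0)).
G_p(0) = 0.2243. Require 1/(1 + K_p·0.2243) = 0.01, so 1 + 0.2243·K_p = 100.
K_p = (100 − 1)/0.2243 = 441.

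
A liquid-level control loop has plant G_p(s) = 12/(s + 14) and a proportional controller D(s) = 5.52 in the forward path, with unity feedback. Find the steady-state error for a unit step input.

0.174

The loop is type 0. Static position error constant K_pos = D(0)·G_p(0) = 5.52·0.8571 = 4.731.
Steady-state error to a unit step: e_ss = 1/(1+K_pos) = 1/5.731 = 0.174.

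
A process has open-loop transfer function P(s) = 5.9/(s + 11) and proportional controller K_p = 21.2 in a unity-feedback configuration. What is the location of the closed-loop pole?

Closed-loop transfer function: T(s) = K_p·P(s)/(1 + K_p·P(s)) = 125.1/(s + 11 + 125.1) = 125.1/(s + 136.1).
The closed-loop pole is at s = −136.1.

s = -136.1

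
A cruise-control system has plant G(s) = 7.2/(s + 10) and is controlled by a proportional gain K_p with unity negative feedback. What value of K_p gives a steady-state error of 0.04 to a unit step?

The loop is type 0, so e_ss(step) = 1/(1 + K_pos) with K_pos = K_p·G(0).
G(0) = 0.72. Require 1/(1 + K_p·0.72) = 0.04, so 1 + 0.72·K_p = 25.
K_p = (25 − 1)/0.72 = 33.3.

K_p = 33.3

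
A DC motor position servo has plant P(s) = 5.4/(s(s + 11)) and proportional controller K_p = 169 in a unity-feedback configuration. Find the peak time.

T_p = 0.106 s

Closed-loop characteristic equation: s² + 11s + 912.6 = 0, so ω_n = 30.21 rad/s and ζ = 11/(2·30.21) = 0.1821.
Damped frequency ω_d = ω_n√(1−ζ²) = 29.7 rad/s, so peak time T_p = π/ω_d = 0.106 s.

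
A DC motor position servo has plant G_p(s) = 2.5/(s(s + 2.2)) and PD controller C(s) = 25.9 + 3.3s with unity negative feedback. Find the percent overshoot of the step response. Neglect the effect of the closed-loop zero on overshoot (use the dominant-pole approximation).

Forward path: (25.9 + 3.3s)·2.5/(s(s+2.2)). The closed-loop characteristic equation is s² + (2.2 + 2.5·3.3)s + 2.5·25.9 = 0.
That is s² + 10.45s + 64.75 = 0, so ω_n = 8.047 rad/s and ζ = 10.45/(2·8.047) = 0.6493.
%OS = 100·exp(−πζ/√(1−ζ²)) = 6.84%.

6.84%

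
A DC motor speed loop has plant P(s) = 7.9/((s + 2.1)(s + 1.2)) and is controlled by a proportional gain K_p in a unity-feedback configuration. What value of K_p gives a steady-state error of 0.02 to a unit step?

K_p = 15.6

For a type-0 loop with proportional control, e_ss = 1/(1 + K_p·P(0)).
P(0) = 3.135. Require 1/(1 + K_p·3.135) = 0.02, so 1 + 3.135·K_p = 50.
K_p = (50 − 1)/3.135 = 15.6.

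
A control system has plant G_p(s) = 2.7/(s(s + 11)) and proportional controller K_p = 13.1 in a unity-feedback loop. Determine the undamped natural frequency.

With unity feedback the closed-loop characteristic equation is s² + 11s + 13.1·2.7 = s² + 11s + 35.37 = 0.
Matching s² + 2ζω_n s + ω_n²: ω_n = √35.37 = 5.947 rad/s and 2ζω_n = 11, so ζ = 11/(2·5.947) = 0.925.

ω_n = 5.95 rad/s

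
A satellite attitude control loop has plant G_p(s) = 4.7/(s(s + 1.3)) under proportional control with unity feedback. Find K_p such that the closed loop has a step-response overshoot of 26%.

K_p = 0.579

From %OS = 100·exp(−πζ/√(1−ζ²)) = 26%, ζ = −ln(0.26)/√(π²+ln²(0.26)) = 0.3941.
Characteristic equation s² + 1.3s + 4.7K_p = 0 gives ζ = 1.3/(2√(4.7K_p)).
Setting ζ = 0.3941: √(4.7K_p) = 1.3/(2·0.3941) = 1.649, so K_p = 2.72/4.7 = 0.579.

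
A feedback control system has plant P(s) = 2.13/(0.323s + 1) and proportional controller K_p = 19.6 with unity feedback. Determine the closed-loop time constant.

Closed loop: T(s) = K_p·P/(1+K_p·P) = 41.75/(0.323s + 1 + 41.75), with pole at s = −(1 + 41.75)/0.323 = −132.3.
Closed-loop time constant τ = 1/132.3 = 0.00756 s.

τ = 0.00756 s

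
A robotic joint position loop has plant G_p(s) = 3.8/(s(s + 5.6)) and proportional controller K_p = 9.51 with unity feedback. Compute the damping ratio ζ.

ζ = 0.466

With unity feedback the closed-loop characteristic equation is s² + 5.6s + 9.51·3.8 = s² + 5.6s + 36.14 = 0.
So ω_n² = 36.14 ⇒ ω_n = 6.011 rad/s, and ζ = 5.6/(2ω_n) = 0.466.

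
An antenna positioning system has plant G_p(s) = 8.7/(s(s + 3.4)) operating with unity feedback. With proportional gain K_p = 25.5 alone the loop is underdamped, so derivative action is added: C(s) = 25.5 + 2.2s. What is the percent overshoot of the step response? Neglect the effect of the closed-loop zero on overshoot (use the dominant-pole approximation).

Forward path: (25.5 + 2.2s)·8.7/(s(s+3.4)). The closed-loop characteristic equation is s² + (3.4 + 8.7·2.2)s + 8.7·25.5 = 0.
That is s² + 22.54s + 221.8 = 0, so ω_n = 14.89 rad/s and ζ = 22.54/(2·14.89) = 0.7566.
%OS = 100·exp(−πζ/√(1−ζ²)) = 2.64%.

2.64%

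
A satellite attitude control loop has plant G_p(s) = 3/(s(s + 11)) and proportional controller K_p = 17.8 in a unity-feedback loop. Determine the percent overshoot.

The closed-loop denominator s² + 11s + 53.4 gives ω_n = √53.4 = 7.308 and ζ = 11/(2ω_n) = 0.7526.
%OS = 100·exp(−πζ/√(1−ζ²)) = 100·exp(−π·0.7526/√0.4335) = 2.76%.

2.76%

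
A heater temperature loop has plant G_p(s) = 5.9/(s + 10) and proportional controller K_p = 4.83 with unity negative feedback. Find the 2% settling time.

Closed-loop transfer function: T(s) = K_p·G_p(s)/(1 + K_p·G_p(s)) = 28.5/(s + 10 + 28.5) = 28.5/(s + 38.5).
Time constant τ = 1/38.5 = 0.02598 s, so the 2% settling time is about 4τ = 0.104 s.

T_s ≈ 0.104 s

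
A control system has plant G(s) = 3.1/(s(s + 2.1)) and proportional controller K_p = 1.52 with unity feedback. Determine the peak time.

The closed-loop denominator s² + 2.1s + 4.712 gives ω_n = √4.712 = 2.171 and ζ = 2.1/(2ω_n) = 0.4837.
Damped frequency ω_d = ω_n√(1−ζ²) = 1.9 rad/s, so peak time T_p = π/ω_d = 1.65 s.

T_p = 1.65 s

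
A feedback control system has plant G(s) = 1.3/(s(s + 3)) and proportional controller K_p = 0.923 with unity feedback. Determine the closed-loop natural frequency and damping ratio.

With unity feedback the closed-loop characteristic equation is s² + 3s + 0.923·1.3 = s² + 3s + 1.2 = 0.
Matching s² + 2ζω_n s + ω_n²: ω_n = √1.2 = 1.095 rad/s and 2ζω_n = 3, so ζ = 3/(2·1.095) = 1.37.

ω_n = 1.1 rad/s, ζ = 1.37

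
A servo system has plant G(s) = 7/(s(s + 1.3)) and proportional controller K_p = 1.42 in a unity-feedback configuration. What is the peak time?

T_p = 1.02 s

Closed-loop characteristic equation: s² + 1.3s + 9.94 = 0, so ω_n = 3.153 rad/s and ζ = 1.3/(2·3.153) = 0.2062.
Damped frequency ω_d = ω_n√(1−ζ²) = 3.085 rad/s, so peak time T_p = π/ω_d = 1.02 s.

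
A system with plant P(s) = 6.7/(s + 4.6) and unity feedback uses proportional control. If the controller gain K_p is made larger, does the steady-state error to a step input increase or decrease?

decrease

e_ss = 1/(1 + K_p·P(0)); a larger K_p raises the denominator, so e_ss decreases.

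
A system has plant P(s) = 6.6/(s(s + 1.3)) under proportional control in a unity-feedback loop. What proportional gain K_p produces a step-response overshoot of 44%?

From %OS = 100·exp(−πζ/√(1−ζ²)) = 44%, ζ = −ln(0.44)/√(π²+ln²(0.44)) = 0.2528.
Characteristic equation s² + 1.3s + 6.6K_p = 0 gives ζ = 1.3/(2√(6.6K_p)).
Setting ζ = 0.2528: √(6.6K_p) = 1.3/(2·0.2528) = 2.571, so K_p = 6.609/6.6 = 1.

K_p = 1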